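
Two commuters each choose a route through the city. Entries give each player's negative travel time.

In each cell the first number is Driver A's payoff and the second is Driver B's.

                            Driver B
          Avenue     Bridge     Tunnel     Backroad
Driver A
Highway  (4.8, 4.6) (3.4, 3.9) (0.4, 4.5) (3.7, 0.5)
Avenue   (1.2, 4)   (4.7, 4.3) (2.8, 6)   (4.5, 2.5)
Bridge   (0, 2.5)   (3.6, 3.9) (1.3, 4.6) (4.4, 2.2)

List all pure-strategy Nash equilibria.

The pure Nash equilibria are (Highway, Avenue); (Avenue, Tunnel).

Mark each player's best response to every combination of opponents' strategies; a profile where every player is best-responding is a pure Nash equilibrium.
Driver A against Avenue: payoffs 4.8, 1.2, 0 → best response Highway.
Driver A against Bridge: payoffs 3.4, 4.7, 3.6 → best response Avenue.
Driver A against Tunnel: payoffs 0.4, 2.8, 1.3 → best response Avenue.
Driver A against Backroad: payoffs 3.7, 4.5, 4.4 → best response Avenue.
Driver B against Highway: payoffs 4.6, 3.9, 4.5, 0.5 → best response Avenue.
Driver B against Avenue: payoffs 4, 4.3, 6, 2.5 → best response Tunnel.
Driver B against Bridge: payoffs 2.5, 3.9, 4.6, 2.2 → best response Tunnel.
Mutual best responses: (Highway, Avenue); (Avenue, Tunnel).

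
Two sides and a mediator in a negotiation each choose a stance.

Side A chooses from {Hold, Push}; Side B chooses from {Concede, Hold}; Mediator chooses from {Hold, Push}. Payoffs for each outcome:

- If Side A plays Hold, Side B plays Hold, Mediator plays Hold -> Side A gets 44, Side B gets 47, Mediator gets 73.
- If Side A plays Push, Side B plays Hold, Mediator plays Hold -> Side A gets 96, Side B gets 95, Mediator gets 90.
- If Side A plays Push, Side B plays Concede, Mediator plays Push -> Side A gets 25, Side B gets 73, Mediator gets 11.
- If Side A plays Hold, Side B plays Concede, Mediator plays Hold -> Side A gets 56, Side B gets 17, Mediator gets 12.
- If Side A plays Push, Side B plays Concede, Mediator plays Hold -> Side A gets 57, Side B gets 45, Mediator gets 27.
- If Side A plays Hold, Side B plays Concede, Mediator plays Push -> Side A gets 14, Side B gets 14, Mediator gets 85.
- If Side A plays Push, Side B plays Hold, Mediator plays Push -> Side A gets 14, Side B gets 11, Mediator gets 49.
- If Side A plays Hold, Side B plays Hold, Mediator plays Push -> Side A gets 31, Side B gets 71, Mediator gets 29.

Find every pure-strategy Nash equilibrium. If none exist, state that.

(Hold, Concede, Hold): Side A can switch to Push (56 → 57). Not NE.
(Hold, Concede, Push): Side A can switch to Push (14 → 25). Not NE.
(Hold, Hold, Hold): Side A can switch to Push (44 → 96). Not NE.
(Hold, Hold, Push): Mediator can switch to Hold (29 → 73). Not NE.
(Push, Concede, Hold): Side B can switch to Hold (45 → 95). Not NE.
(Push, Concede, Push): Mediator can switch to Hold (11 → 27). Not NE.
(Push, Hold, Hold): Side A gets 96, best alternative 44; Side B gets 95, best alternative 45; Mediator gets 90, best alternative 49. No profitable deviation — NE.
(Push, Hold, Push): Side A can switch to Hold (14 → 31). Not NE.

Pure NE: (Push, Hold, Hold)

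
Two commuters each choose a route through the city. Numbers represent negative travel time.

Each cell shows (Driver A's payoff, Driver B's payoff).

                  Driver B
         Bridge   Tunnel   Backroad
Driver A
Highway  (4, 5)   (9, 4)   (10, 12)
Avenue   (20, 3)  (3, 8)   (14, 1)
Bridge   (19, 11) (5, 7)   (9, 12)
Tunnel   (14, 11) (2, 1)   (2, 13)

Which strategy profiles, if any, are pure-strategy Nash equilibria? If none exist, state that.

none

Driver A against Bridge: payoffs 4, 20, 19, 14 → best response Avenue.
Driver A against Tunnel: payoffs 9, 3, 5, 2 → best response Highway.
Driver A against Backroad: payoffs 10, 14, 9, 2 → best response Avenue.
Driver B against Highway: payoffs 5, 4, 12 → best response Backroad.
Driver B against Avenue: payoffs 3, 8, 1 → best response Tunnel.
Driver B against Bridge: payoffs 11, 7, 12 → best response Backroad.
Driver B against Tunnel: payoffs 11, 1, 13 → best response Backroad.
No profile is a mutual best response for all players.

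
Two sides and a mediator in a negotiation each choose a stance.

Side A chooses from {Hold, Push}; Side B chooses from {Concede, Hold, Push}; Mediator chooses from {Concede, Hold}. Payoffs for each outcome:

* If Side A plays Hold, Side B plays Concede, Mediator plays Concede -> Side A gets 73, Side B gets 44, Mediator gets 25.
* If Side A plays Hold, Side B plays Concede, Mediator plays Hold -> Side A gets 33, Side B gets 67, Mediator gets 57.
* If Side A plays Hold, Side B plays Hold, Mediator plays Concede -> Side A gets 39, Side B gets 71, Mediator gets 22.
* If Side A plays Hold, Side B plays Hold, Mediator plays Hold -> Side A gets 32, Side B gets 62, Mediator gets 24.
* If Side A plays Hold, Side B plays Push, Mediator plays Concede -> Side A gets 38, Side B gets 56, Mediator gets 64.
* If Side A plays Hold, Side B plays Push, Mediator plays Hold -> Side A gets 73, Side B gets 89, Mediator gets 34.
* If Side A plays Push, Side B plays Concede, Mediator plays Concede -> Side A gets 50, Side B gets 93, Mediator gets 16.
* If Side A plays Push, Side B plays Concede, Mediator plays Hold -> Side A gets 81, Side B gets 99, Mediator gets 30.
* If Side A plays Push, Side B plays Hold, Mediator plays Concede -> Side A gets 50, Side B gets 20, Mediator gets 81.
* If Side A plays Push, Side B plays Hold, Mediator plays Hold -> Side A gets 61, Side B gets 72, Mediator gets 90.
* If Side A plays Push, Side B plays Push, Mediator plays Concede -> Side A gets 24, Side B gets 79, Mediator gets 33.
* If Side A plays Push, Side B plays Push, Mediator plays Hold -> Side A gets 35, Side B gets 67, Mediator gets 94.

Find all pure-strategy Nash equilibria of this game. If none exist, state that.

Side A against (Concede, Concede): payoffs 73, 50 → best response Hold.
Side A against (Concede, Hold): payoffs 33, 81 → best response Push.
Side A against (Hold, Concede): payoffs 39, 50 → best response Push.
Side A against (Hold, Hold): payoffs 32, 61 → best response Push.
Side A against (Push, Concede): payoffs 38, 24 → best response Hold.
Side A against (Push, Hold): payoffs 73, 35 → best response Hold.
Side B against (Hold, Concede): payoffs 44, 71, 56 → best response Hold.
Side B against (Hold, Hold): payoffs 67, 62, 89 → best response Push.
Side B against (Push, Concede): payoffs 93, 20, 79 → best response Concede.
Side B against (Push, Hold): payoffs 99, 72, 67 → best response Concede.
Mediator against (Hold, Concede): payoffs 25, 57 → best response Hold.
Mediator against (Hold, Hold): payoffs 22, 24 → best response Hold.
Mediator against (Hold, Push): payoffs 64, 34 → best response Concede.
Mediator against (Push, Concede): payoffs 16, 30 → best response Hold.
Mediator against (Push, Hold): payoffs 81, 90 → best response Hold.
Mediator against (Push, Push): payoffs 33, 94 → best response Hold.
Mutual best responses: (Push, Concede, Hold).

Pure NE: (Push, Concede, Hold)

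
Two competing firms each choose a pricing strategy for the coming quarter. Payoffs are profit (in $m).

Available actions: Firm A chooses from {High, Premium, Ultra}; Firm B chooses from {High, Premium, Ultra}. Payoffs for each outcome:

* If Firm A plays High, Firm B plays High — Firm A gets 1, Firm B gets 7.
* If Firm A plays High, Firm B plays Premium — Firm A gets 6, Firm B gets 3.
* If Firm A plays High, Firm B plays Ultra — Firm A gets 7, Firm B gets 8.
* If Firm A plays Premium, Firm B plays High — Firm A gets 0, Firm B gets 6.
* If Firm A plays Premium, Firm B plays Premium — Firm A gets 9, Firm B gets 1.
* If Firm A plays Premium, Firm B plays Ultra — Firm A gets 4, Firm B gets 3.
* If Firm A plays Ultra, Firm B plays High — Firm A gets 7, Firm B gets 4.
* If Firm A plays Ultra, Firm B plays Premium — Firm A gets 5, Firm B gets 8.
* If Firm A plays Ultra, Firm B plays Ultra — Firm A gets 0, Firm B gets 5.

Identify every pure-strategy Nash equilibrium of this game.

For each strategy profile, look for a profitable unilateral deviation.
(High, High): Firm A can switch to Ultra (1 → 7). Not NE.
(High, Premium): Firm A can switch to Premium (6 → 9). Not NE.
(High, Ultra): Firm A gets 7, best alternative 4; Firm B gets 8, best alternative 7. No profitable deviation — NE.
(Premium, High): Firm A can switch to High (0 → 1). Not NE.
(Premium, Premium): Firm B can switch to High (1 → 6). Not NE.
(Premium, Ultra): Firm A can switch to High (4 → 7). Not NE.
(Ultra, High): Firm B can switch to Premium (4 → 8). Not NE.
(The remaining 2 profiles each have a profitable deviation by the same check.)

(High, Ultra)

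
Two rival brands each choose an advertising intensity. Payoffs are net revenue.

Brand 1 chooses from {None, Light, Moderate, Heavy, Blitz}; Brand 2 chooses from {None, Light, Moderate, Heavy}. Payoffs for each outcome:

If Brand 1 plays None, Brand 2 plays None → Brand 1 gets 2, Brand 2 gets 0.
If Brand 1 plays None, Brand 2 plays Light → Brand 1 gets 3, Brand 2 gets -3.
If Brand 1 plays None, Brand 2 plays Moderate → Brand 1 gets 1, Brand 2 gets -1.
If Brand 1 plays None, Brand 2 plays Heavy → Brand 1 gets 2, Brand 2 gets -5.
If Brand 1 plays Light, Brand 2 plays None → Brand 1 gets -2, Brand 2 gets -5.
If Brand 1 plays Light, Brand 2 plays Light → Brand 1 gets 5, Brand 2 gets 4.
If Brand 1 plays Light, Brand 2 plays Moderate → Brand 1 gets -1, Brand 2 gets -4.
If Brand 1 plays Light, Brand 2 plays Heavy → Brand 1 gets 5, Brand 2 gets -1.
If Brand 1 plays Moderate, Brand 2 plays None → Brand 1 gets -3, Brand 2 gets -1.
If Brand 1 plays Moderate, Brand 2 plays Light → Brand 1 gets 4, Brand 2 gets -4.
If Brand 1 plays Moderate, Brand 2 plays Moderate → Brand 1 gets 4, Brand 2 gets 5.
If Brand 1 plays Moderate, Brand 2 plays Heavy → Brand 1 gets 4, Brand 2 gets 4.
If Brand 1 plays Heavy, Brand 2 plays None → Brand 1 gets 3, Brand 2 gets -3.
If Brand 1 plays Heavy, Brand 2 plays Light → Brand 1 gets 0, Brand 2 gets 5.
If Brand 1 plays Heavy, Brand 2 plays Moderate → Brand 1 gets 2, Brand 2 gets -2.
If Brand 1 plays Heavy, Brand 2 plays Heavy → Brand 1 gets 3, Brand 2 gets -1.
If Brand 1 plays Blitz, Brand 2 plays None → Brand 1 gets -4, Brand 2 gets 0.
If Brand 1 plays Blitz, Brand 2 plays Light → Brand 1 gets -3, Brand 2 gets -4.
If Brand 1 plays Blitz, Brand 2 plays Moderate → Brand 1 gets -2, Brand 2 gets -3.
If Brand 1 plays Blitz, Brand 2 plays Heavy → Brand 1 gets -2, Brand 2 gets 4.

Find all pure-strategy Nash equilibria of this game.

Pure-strategy Nash equilibria: (Light, Light), (Moderate, Moderate)

(None, None): Brand 1 can switch to Heavy (2 → 3). Not NE.
(None, Light): Brand 1 can switch to Light (3 → 5). Not NE.
(None, Moderate): Brand 1 can switch to Moderate (1 → 4). Not NE.
(None, Heavy): Brand 1 can switch to Light (2 → 5). Not NE.
(Light, None): Brand 1 can switch to None (-2 → 2). Not NE.
(Light, Light): Brand 1 gets 5, best alternative 4; Brand 2 gets 4, best alternative -1. No profitable deviation — NE.
(Light, Moderate): Brand 1 can switch to None (-1 → 1). Not NE.
(Light, Heavy): Brand 2 can switch to Light (-1 → 4). Not NE.
(Moderate, None): Brand 1 can switch to None (-3 → 2). Not NE.
(Moderate, Moderate): Brand 1 gets 4, best alternative 2; Brand 2 gets 5, best alternative 4. No profitable deviation — NE.
(The remaining 10 profiles each have a profitable deviation by the same check.)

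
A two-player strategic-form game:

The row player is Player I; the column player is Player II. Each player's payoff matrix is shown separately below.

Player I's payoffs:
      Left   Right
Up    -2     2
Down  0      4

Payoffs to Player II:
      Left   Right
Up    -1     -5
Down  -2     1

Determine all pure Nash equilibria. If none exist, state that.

Check each profile: it is a Nash equilibrium iff no player can strictly gain by switching unilaterally.
(Up, Left): Player I can switch to Down (-2 → 0). Not NE.
(Up, Right): Player I can switch to Down (2 → 4). Not NE.
(Down, Left): Player II can switch to Right (-2 → 1). Not NE.
(Down, Right): Player I gets 4, best alternative 2; Player II gets 1, best alternative -2. No profitable deviation — NE.

The unique pure-strategy Nash equilibrium is (Down, Right).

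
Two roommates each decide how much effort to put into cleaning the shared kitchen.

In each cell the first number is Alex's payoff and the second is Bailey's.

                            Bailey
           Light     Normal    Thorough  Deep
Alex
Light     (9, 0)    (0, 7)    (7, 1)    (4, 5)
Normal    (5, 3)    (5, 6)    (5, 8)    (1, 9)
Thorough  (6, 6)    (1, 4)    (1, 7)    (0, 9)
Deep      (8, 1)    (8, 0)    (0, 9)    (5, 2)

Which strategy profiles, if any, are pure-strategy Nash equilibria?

This game has no pure Nash equilibrium.

Alex against Light: payoffs 9, 5, 6, 8 → best response Light.
Alex against Normal: payoffs 0, 5, 1, 8 → best response Deep.
Alex against Thorough: payoffs 7, 5, 1, 0 → best response Light.
Alex against Deep: payoffs 4, 1, 0, 5 → best response Deep.
Bailey against Light: payoffs 0, 7, 1, 5 → best response Normal.
Bailey against Normal: payoffs 3, 6, 8, 9 → best response Deep.
Bailey against Thorough: payoffs 6, 4, 7, 9 → best response Deep.
Bailey against Deep: payoffs 1, 0, 9, 2 → best response Thorough.
No profile is a mutual best response for all players.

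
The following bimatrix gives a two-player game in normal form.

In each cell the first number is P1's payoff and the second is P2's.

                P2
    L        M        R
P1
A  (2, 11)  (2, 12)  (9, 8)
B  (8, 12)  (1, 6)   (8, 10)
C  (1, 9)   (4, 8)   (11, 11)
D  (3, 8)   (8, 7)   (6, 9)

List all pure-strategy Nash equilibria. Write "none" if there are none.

The pure Nash equilibria are (B, L); (C, R).

P1 against L: payoffs 2, 8, 1, 3 → best response B.
P1 against M: payoffs 2, 1, 4, 8 → best response D.
P1 against R: payoffs 9, 8, 11, 6 → best response C.
P2 against A: payoffs 11, 12, 8 → best response M.
P2 against B: payoffs 12, 6, 10 → best response L.
P2 against C: payoffs 9, 8, 11 → best response R.
P2 against D: payoffs 8, 7, 9 → best response R.
Mutual best responses: (B, L); (C, R).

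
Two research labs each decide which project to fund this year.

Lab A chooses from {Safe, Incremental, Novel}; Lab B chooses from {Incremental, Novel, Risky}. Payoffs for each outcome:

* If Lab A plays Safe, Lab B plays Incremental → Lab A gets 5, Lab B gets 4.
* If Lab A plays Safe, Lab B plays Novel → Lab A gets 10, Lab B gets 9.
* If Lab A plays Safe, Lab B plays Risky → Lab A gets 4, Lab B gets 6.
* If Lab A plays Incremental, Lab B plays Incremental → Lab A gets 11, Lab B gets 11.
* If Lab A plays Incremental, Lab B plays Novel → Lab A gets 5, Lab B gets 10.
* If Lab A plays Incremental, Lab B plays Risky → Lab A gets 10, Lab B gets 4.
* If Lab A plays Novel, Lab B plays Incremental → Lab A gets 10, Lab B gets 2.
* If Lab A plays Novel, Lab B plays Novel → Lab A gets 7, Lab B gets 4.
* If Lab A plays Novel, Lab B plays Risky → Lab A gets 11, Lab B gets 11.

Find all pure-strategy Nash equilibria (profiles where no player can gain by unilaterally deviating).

Pure-strategy Nash equilibria: (Safe, Novel); (Incremental, Incremental); (Novel, Risky)

Lab A against Incremental: payoffs 5, 11, 10 → best response Incremental.
Lab A against Novel: payoffs 10, 5, 7 → best response Safe.
Lab A against Risky: payoffs 4, 10, 11 → best response Novel.
Lab B against Safe: payoffs 4, 9, 6 → best response Novel.
Lab B against Incremental: payoffs 11, 10, 4 → best response Incremental.
Lab B against Novel: payoffs 2, 4, 11 → best response Risky.
Mutual best responses: (Safe, Novel); (Incremental, Incremental); (Novel, Risky).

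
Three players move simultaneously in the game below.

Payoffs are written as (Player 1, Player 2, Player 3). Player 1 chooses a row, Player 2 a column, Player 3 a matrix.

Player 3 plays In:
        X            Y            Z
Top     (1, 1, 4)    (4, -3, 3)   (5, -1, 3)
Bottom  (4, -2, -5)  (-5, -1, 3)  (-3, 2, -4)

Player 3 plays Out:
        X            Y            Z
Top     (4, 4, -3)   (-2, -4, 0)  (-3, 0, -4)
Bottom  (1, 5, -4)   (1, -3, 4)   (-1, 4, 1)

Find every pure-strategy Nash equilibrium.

No pure-strategy Nash equilibrium.

Player 1 against (X, In): payoffs 1, 4 → best response Bottom.
Player 1 against (X, Out): payoffs 4, 1 → best response Top.
Player 1 against (Y, In): payoffs 4, -5 → best response Top.
Player 1 against (Y, Out): payoffs -2, 1 → best response Bottom.
Player 1 against (Z, In): payoffs 5, -3 → best response Top.
Player 1 against (Z, Out): payoffs -3, -1 → best response Bottom.
Player 2 against (Top, In): payoffs 1, -3, -1 → best response X.
Player 2 against (Top, Out): payoffs 4, -4, 0 → best response X.
Player 2 against (Bottom, In): payoffs -2, -1, 2 → best response Z.
Player 2 against (Bottom, Out): payoffs 5, -3, 4 → best response X.
Player 3 against (Top, X): payoffs 4, -3 → best response In.
Player 3 against (Top, Y): payoffs 3, 0 → best response In.
Player 3 against (Top, Z): payoffs 3, -4 → best response In.
Player 3 against (Bottom, X): payoffs -5, -4 → best response Out.
Player 3 against (Bottom, Y): payoffs 3, 4 → best response Out.
Player 3 against (Bottom, Z): payoffs -4, 1 → best response Out.
No profile is a mutual best response for all players.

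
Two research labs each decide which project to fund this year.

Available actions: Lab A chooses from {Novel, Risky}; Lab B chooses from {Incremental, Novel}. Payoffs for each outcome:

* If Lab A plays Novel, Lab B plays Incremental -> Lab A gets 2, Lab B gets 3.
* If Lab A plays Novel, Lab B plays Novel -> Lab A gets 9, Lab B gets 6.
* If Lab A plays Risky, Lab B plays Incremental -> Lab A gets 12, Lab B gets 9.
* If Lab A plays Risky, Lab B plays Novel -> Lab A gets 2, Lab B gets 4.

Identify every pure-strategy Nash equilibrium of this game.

(Novel, Novel) and (Risky, Incremental)

(Novel, Incremental): Lab A can switch to Risky (2 → 12). Not NE.
(Novel, Novel): Lab A gets 9, best alternative 2; Lab B gets 6, best alternative 3. No profitable deviation — NE.
(Risky, Incremental): Lab A gets 12, best alternative 2; Lab B gets 9, best alternative 4. No profitable deviation — NE.
(Risky, Novel): Lab A can switch to Novel (2 → 9). Not NE.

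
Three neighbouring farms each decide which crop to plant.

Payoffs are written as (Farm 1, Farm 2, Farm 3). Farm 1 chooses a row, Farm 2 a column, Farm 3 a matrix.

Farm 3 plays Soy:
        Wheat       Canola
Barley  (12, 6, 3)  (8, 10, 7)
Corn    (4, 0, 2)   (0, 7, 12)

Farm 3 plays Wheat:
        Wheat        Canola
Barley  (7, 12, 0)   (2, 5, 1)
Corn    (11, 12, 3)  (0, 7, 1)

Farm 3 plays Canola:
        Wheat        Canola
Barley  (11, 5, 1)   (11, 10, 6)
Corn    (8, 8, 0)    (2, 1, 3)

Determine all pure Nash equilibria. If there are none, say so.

(Barley, Canola, Soy); (Corn, Wheat, Wheat)

Mark each player's best response to every combination of opponents' strategies; a profile where every player is best-responding is a pure Nash equilibrium.
Farm 1 against (Wheat, Soy): payoffs 12, 4 → best response Barley.
Farm 1 against (Wheat, Wheat): payoffs 7, 11 → best response Corn.
Farm 1 against (Wheat, Canola): payoffs 11, 8 → best response Barley.
Farm 1 against (Canola, Soy): payoffs 8, 0 → best response Barley.
Farm 1 against (Canola, Wheat): payoffs 2, 0 → best response Barley.
Farm 1 against (Canola, Canola): payoffs 11, 2 → best response Barley.
Farm 2 against (Barley, Soy): payoffs 6, 10 → best response Canola.
Farm 2 against (Barley, Wheat): payoffs 12, 5 → best response Wheat.
Farm 2 against (Barley, Canola): payoffs 5, 10 → best response Canola.
Farm 2 against (Corn, Soy): payoffs 0, 7 → best response Canola.
Farm 2 against (Corn, Wheat): payoffs 12, 7 → best response Wheat.
Farm 2 against (Corn, Canola): payoffs 8, 1 → best response Wheat.
Farm 3 against (Barley, Wheat): payoffs 3, 0, 1 → best response Soy.
Farm 3 against (Barley, Canola): payoffs 7, 1, 6 → best response Soy.
Farm 3 against (Corn, Wheat): payoffs 2, 3, 0 → best response Wheat.
Farm 3 against (Corn, Canola): payoffs 12, 1, 3 → best response Soy.
Mutual best responses: (Barley, Canola, Soy); (Corn, Wheat, Wheat).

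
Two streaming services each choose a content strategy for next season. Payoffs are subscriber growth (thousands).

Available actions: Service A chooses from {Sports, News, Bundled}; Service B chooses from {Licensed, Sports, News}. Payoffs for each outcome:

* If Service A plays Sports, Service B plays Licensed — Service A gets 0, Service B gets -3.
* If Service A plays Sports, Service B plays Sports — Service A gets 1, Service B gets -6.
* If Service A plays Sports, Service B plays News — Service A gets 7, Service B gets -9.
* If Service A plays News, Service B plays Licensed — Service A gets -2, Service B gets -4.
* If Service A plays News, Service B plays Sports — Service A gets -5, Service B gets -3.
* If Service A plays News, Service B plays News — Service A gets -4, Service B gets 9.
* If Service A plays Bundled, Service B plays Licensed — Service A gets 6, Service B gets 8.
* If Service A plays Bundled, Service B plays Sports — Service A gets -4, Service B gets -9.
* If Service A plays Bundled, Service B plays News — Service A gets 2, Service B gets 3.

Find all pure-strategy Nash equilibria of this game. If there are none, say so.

(Sports, Licensed): Service A can switch to Bundled (0 → 6). Not NE.
(Sports, Sports): Service B can switch to Licensed (-6 → -3). Not NE.
(Sports, News): Service B can switch to Licensed (-9 → -3). Not NE.
(News, Licensed): Service A can switch to Sports (-2 → 0). Not NE.
(News, Sports): Service A can switch to Sports (-5 → 1). Not NE.
(News, News): Service A can switch to Sports (-4 → 7). Not NE.
(Bundled, Licensed): Service A gets 6, best alternative 0; Service B gets 8, best alternative 3. No profitable deviation — NE.
(Bundled, Sports): Service A can switch to Sports (-4 → 1). Not NE.
(Bundled, News): Service A can switch to Sports (2 → 7). Not NE.

Pure NE: (Bundled, Licensed)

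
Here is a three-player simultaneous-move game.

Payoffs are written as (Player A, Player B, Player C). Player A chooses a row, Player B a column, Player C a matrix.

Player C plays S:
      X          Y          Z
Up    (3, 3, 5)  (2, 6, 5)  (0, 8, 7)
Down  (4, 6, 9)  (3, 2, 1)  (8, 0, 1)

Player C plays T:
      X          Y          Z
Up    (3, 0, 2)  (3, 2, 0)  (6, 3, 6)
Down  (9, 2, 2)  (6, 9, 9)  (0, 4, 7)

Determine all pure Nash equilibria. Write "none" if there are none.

For each player, find the best response to each opponent profile; mutual best responses are the pure NE.
Player A against (X, S): payoffs 3, 4 → best response Down.
Player A against (X, T): payoffs 3, 9 → best response Down.
Player A against (Y, S): payoffs 2, 3 → best response Down.
Player A against (Y, T): payoffs 3, 6 → best response Down.
Player A against (Z, S): payoffs 0, 8 → best response Down.
Player A against (Z, T): payoffs 6, 0 → best response Up.
Player B against (Up, S): payoffs 3, 6, 8 → best response Z.
Player B against (Up, T): payoffs 0, 2, 3 → best response Z.
Player B against (Down, S): payoffs 6, 2, 0 → best response X.
Player B against (Down, T): payoffs 2, 9, 4 → best response Y.
Player C against (Up, X): payoffs 5, 2 → best response S.
Player C against (Up, Y): payoffs 5, 0 → best response S.
Player C against (Up, Z): payoffs 7, 6 → best response S.
Player C against (Down, X): payoffs 9, 2 → best response S.
Player C against (Down, Y): payoffs 1, 9 → best response T.
Player C against (Down, Z): payoffs 1, 7 → best response T.
Mutual best responses: (Down, X, S); (Down, Y, T).

Pure-strategy Nash equilibria: (Down, X, S), (Down, Y, T)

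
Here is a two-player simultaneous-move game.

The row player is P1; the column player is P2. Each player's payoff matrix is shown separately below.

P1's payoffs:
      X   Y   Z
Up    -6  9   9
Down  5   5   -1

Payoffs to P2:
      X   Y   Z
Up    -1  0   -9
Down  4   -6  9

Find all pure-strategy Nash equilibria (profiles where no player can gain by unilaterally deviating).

The unique pure-strategy Nash equilibrium is (Up, Y).

For each strategy profile, look for a profitable unilateral deviation.
(Up, X): P1 can switch to Down (-6 → 5). Not NE.
(Up, Y): P1 gets 9, best alternative 5; P2 gets 0, best alternative -1. No profitable deviation — NE.
(Up, Z): P2 can switch to X (-9 → -1). Not NE.
(Down, X): P2 can switch to Z (4 → 9). Not NE.
(Down, Y): P1 can switch to Up (5 → 9). Not NE.
(Down, Z): P1 can switch to Up (-1 → 9). Not NE.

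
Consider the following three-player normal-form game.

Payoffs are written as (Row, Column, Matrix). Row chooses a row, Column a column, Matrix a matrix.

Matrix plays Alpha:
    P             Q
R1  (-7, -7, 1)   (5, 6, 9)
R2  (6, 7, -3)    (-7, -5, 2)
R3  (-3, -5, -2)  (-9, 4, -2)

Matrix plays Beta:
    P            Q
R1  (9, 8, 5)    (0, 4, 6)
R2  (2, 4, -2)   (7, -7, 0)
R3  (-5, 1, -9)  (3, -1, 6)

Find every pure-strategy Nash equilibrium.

(R1, P, Beta); (R1, Q, Alpha)

For each player, find the best response to each opponent profile; mutual best responses are the pure NE.
Row against (P, Alpha): payoffs -7, 6, -3 → best response R2.
Row against (P, Beta): payoffs 9, 2, -5 → best response R1.
Row against (Q, Alpha): payoffs 5, -7, -9 → best response R1.
Row against (Q, Beta): payoffs 0, 7, 3 → best response R2.
Column against (R1, Alpha): payoffs -7, 6 → best response Q.
Column against (R1, Beta): payoffs 8, 4 → best response P.
Column against (R2, Alpha): payoffs 7, -5 → best response P.
Column against (R2, Beta): payoffs 4, -7 → best response P.
Column against (R3, Alpha): payoffs -5, 4 → best response Q.
Column against (R3, Beta): payoffs 1, -1 → best response P.
Matrix against (R1, P): payoffs 1, 5 → best response Beta.
Matrix against (R1, Q): payoffs 9, 6 → best response Alpha.
Matrix against (R2, P): payoffs -3, -2 → best response Beta.
Matrix against (R2, Q): payoffs 2, 0 → best response Alpha.
Matrix against (R3, P): payoffs -2, -9 → best response Alpha.
Matrix against (R3, Q): payoffs -2, 6 → best response Beta.
Mutual best responses: (R1, P, Beta); (R1, Q, Alpha).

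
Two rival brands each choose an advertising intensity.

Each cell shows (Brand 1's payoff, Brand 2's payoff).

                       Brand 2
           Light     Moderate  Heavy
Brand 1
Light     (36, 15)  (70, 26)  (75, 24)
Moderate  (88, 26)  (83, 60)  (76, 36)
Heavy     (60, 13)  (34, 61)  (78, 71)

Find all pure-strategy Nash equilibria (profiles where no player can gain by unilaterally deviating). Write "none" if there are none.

Pure-strategy Nash equilibria: (Moderate, Moderate), (Heavy, Heavy)

Brand 1 against Light: payoffs 36, 88, 60 → best response Moderate.
Brand 1 against Moderate: payoffs 70, 83, 34 → best response Moderate.
Brand 1 against Heavy: payoffs 75, 76, 78 → best response Heavy.
Brand 2 against Light: payoffs 15, 26, 24 → best response Moderate.
Brand 2 against Moderate: payoffs 26, 60, 36 → best response Moderate.
Brand 2 against Heavy: payoffs 13, 61, 71 → best response Heavy.
Mutual best responses: (Moderate, Moderate); (Heavy, Heavy).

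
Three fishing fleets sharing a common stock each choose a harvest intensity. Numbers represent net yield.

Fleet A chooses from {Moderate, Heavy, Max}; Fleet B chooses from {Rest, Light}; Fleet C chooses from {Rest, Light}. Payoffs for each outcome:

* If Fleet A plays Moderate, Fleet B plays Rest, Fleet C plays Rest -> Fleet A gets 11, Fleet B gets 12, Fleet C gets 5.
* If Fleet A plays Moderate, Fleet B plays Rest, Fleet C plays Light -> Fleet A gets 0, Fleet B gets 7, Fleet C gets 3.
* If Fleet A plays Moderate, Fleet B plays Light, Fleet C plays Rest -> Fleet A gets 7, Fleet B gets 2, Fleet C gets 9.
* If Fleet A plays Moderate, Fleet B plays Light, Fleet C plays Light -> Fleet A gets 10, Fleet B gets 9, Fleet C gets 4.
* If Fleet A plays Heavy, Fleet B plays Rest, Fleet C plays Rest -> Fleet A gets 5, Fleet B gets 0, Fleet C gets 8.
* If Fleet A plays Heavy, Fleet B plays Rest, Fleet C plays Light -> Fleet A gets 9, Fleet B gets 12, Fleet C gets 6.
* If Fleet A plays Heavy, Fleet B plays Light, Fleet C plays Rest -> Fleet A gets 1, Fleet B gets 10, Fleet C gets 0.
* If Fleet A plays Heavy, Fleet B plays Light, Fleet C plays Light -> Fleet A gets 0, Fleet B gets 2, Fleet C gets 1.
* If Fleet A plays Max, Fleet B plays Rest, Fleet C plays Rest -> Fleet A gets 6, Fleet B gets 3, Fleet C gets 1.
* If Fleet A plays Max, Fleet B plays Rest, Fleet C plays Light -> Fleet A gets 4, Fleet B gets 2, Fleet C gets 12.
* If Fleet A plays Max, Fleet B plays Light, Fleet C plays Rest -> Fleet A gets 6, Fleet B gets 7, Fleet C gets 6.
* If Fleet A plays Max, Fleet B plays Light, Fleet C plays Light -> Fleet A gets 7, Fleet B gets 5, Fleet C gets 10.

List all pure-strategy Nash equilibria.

Pure NE: (Moderate, Rest, Rest)

For each strategy profile, look for a profitable unilateral deviation.
(Moderate, Rest, Rest): Fleet A gets 11, best alternative 6; Fleet B gets 12, best alternative 2; Fleet C gets 5, best alternative 3. No profitable deviation — NE.
(Moderate, Rest, Light): Fleet A can switch to Heavy (0 → 9). Not NE.
(Moderate, Light, Rest): Fleet B can switch to Rest (2 → 12). Not NE.
(Moderate, Light, Light): Fleet C can switch to Rest (4 → 9). Not NE.
(Heavy, Rest, Rest): Fleet A can switch to Moderate (5 → 11). Not NE.
(Heavy, Rest, Light): Fleet C can switch to Rest (6 → 8). Not NE.
(Heavy, Light, Rest): Fleet A can switch to Moderate (1 → 7). Not NE.
(Heavy, Light, Light): Fleet A can switch to Moderate (0 → 10). Not NE.
(Max, Rest, Rest): Fleet A can switch to Moderate (6 → 11). Not NE.
(The remaining 3 profiles each have a profitable deviation by the same check.)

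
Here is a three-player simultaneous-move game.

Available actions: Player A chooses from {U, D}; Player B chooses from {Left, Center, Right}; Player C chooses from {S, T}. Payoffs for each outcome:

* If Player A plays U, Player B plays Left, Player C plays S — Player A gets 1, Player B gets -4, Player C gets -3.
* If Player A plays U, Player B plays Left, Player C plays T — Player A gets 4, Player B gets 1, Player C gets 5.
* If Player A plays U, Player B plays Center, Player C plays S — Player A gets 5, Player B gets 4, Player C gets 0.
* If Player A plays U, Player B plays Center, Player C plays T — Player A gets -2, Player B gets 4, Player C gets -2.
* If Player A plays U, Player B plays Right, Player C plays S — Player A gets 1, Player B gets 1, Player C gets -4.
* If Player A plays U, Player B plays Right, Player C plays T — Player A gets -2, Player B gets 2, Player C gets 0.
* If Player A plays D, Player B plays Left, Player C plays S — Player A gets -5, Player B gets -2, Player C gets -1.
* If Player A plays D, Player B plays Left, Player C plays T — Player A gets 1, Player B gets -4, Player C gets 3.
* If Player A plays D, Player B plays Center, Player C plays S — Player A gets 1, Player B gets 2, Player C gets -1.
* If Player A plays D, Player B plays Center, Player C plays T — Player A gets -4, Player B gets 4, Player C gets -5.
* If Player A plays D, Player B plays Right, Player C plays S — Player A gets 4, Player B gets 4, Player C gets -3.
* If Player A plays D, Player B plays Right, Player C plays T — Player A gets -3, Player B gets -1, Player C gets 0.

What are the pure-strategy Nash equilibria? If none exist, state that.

(U, Left, S): Player B can switch to Center (-4 → 4). Not NE.
(U, Left, T): Player B can switch to Center (1 → 4). Not NE.
(U, Center, S): Player A gets 5, best alternative 1; Player B gets 4, best alternative 1; Player C gets 0, best alternative -2. No profitable deviation — NE.
(U, Center, T): Player C can switch to S (-2 → 0). Not NE.
(U, Right, S): Player A can switch to D (1 → 4). Not NE.
(U, Right, T): Player B can switch to Center (2 → 4). Not NE.
(D, Left, S): Player A can switch to U (-5 → 1). Not NE.
(D, Left, T): Player A can switch to U (1 → 4). Not NE.
(D, Center, S): Player A can switch to U (1 → 5). Not NE.
(The remaining 3 profiles each have a profitable deviation by the same check.)

Pure NE: (U, Center, S)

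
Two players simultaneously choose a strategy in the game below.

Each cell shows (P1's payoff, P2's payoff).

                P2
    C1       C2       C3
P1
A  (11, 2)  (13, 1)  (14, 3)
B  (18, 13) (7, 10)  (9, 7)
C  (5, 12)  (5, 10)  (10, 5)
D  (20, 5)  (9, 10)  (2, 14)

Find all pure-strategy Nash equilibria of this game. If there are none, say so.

(A, C3)

For each player, find the best response to each opponent profile; mutual best responses are the pure NE.
P1 against C1: payoffs 11, 18, 5, 20 → best response D.
P1 against C2: payoffs 13, 7, 5, 9 → best response A.
P1 against C3: payoffs 14, 9, 10, 2 → best response A.
P2 against A: payoffs 2, 1, 3 → best response C3.
P2 against B: payoffs 13, 10, 7 → best response C1.
P2 against C: payoffs 12, 10, 5 → best response C1.
P2 against D: payoffs 5, 10, 14 → best response C3.
Mutual best responses: (A, C3).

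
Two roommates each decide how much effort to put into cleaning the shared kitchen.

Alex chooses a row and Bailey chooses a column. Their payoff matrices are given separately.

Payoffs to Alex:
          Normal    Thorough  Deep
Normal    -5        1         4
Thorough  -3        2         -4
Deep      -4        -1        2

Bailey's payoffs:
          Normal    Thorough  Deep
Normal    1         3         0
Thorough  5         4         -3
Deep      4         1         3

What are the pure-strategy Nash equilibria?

Alex against Normal: payoffs -5, -3, -4 → best response Thorough.
Alex against Thorough: payoffs 1, 2, -1 → best response Thorough.
Alex against Deep: payoffs 4, -4, 2 → best response Normal.
Bailey against Normal: payoffs 1, 3, 0 → best response Thorough.
Bailey against Thorough: payoffs 5, 4, -3 → best response Normal.
Bailey against Deep: payoffs 4, 1, 3 → best response Normal.
Mutual best responses: (Thorough, Normal).

The unique pure-strategy Nash equilibrium is (Thorough, Normal).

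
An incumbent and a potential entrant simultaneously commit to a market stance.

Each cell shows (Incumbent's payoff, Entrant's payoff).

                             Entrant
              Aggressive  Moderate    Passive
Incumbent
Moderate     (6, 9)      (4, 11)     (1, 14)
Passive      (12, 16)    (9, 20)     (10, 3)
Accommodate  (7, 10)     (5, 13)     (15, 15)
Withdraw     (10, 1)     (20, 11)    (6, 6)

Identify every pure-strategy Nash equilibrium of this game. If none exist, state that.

Pure-strategy Nash equilibria: (Accommodate, Passive) and (Withdraw, Moderate)

Check each profile: it is a Nash equilibrium iff no player can strictly gain by switching unilaterally.
(Moderate, Aggressive): Incumbent can switch to Passive (6 → 12). Not NE.
(Moderate, Moderate): Incumbent can switch to Passive (4 → 9). Not NE.
(Moderate, Passive): Incumbent can switch to Passive (1 → 10). Not NE.
(Passive, Aggressive): Entrant can switch to Moderate (16 → 20). Not NE.
(Passive, Moderate): Incumbent can switch to Withdraw (9 → 20). Not NE.
(Passive, Passive): Incumbent can switch to Accommodate (10 → 15). Not NE.
(Accommodate, Passive): Incumbent gets 15, best alternative 10; Entrant gets 15, best alternative 13. No profitable deviation — NE.
(Withdraw, Moderate): Incumbent gets 20, best alternative 9; Entrant gets 11, best alternative 6. No profitable deviation — NE.
(The remaining 4 profiles each have a profitable deviation by the same check.)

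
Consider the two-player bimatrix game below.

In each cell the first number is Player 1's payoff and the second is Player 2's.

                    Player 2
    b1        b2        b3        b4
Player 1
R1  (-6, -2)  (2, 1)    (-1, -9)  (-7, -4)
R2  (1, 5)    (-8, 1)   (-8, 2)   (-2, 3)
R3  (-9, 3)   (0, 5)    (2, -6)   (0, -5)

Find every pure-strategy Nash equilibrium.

Pure-strategy Nash equilibria: (R1, b2), (R2, b1)

For each strategy profile, look for a profitable unilateral deviation.
(R1, b1): Player 1 can switch to R2 (-6 → 1). Not NE.
(R1, b2): Player 1 gets 2, best alternative 0; Player 2 gets 1, best alternative -2. No profitable deviation — NE.
(R1, b3): Player 1 can switch to R3 (-1 → 2). Not NE.
(R1, b4): Player 1 can switch to R2 (-7 → -2). Not NE.
(R2, b1): Player 1 gets 1, best alternative -6; Player 2 gets 5, best alternative 3. No profitable deviation — NE.
(R2, b2): Player 1 can switch to R1 (-8 → 2). Not NE.
(R2, b3): Player 1 can switch to R1 (-8 → -1). Not NE.
(R2, b4): Player 1 can switch to R3 (-2 → 0). Not NE.
(R3, b1): Player 1 can switch to R1 (-9 → -6). Not NE.
(R3, b2): Player 1 can switch to R1 (0 → 2). Not NE.
(The remaining 2 profiles each have a profitable deviation by the same check.)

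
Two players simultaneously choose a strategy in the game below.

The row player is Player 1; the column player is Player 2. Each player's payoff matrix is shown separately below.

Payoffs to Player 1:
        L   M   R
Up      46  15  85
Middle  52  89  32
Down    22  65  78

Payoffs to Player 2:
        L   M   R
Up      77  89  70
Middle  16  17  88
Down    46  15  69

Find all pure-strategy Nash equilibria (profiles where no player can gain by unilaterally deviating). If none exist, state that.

(Up, L): Player 1 can switch to Middle (46 → 52). Not NE.
(Up, M): Player 1 can switch to Middle (15 → 89). Not NE.
(Up, R): Player 2 can switch to L (70 → 77). Not NE.
(Middle, L): Player 2 can switch to M (16 → 17). Not NE.
(Middle, M): Player 2 can switch to R (17 → 88). Not NE.
(Middle, R): Player 1 can switch to Up (32 → 85). Not NE.
(Down, L): Player 1 can switch to Up (22 → 46). Not NE.
(Down, M): Player 1 can switch to Middle (65 → 89). Not NE.
(The remaining 1 profile has a profitable deviation by the same check.)

none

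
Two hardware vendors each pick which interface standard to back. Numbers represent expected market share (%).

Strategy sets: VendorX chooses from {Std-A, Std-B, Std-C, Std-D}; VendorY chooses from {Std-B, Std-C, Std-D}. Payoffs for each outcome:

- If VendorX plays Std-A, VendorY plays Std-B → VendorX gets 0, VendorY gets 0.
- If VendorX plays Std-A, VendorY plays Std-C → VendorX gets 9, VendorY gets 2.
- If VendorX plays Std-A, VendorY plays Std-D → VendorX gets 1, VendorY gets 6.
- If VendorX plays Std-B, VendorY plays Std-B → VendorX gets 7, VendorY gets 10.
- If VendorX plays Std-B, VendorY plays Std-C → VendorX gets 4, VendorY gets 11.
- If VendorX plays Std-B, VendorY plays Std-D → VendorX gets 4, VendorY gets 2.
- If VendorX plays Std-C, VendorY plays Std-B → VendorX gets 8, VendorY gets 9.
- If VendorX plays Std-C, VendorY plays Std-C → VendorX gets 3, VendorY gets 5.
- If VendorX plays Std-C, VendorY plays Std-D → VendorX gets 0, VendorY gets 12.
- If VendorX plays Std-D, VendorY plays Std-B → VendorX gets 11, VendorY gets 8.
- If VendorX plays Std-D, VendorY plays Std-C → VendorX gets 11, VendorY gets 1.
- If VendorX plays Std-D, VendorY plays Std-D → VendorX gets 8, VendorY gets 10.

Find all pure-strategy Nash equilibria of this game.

(Std-D, Std-D)

(Std-A, Std-B): VendorX can switch to Std-B (0 → 7). Not NE.
(Std-A, Std-C): VendorX can switch to Std-D (9 → 11). Not NE.
(Std-A, Std-D): VendorX can switch to Std-B (1 → 4). Not NE.
(Std-B, Std-B): VendorX can switch to Std-C (7 → 8). Not NE.
(Std-B, Std-C): VendorX can switch to Std-A (4 → 9). Not NE.
(Std-B, Std-D): VendorX can switch to Std-D (4 → 8). Not NE.
(Std-C, Std-B): VendorX can switch to Std-D (8 → 11). Not NE.
(Std-C, Std-C): VendorX can switch to Std-A (3 → 9). Not NE.
(Std-C, Std-D): VendorX can switch to Std-A (0 → 1). Not NE.
(Std-D, Std-B): VendorY can switch to Std-D (8 → 10). Not NE.
(Std-D, Std-D): VendorX gets 8, best alternative 4; VendorY gets 10, best alternative 8. No profitable deviation — NE.
(The remaining 1 profile has a profitable deviation by the same check.)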